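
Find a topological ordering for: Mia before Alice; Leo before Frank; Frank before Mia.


Constraints: Mia before Alice; Leo before Frank; Frank before Mia
Method: repeatedly schedule the remaining task that has no remaining task required before it.
  Step 1: remaining {Frank, Alice, Leo, Mia}; every task except Leo still has a predecessor pending → schedule Leo.
  Step 2: remaining {Frank, Alice, Mia}; every task except Frank still has a predecessor pending → schedule Frank.
  Step 3: remaining {Alice, Mia}; every task except Mia still has a predecessor pending → schedule Mia.
  Step 4: only Alice remains → schedule Alice.
Resulting order:

Leo → Frank → Mia → Alice


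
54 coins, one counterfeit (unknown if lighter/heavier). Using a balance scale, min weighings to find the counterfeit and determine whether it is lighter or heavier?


Let n = 54. 108 possibilities (n coins × lighter/heavier); each weighing has 3 outcomes.
Bound for k weighings: say the first weighing puts j coins on each pan. If it tips, the 2j weighed coins remain suspects (each with a known direction) and k-1 weighings give 3^(k-1) outcomes; 3^(k-1) is odd, so 2j ≤ 3^(k-1) - 1. If it balances, the n - 2j unweighed coins remain with direction unknown: 2(n - 2j) ≤ 3^(k-1) - 1 by the same parity argument. Adding, n ≤ (3^(k-1) - 1) + (3^(k-1) - 1)/2 = (3^k - 3)/2, and the classical three-group strategy achieves this (3 coins in 2 weighings, 12 in 3, 39 in 4, 120 in 5).
So we need the smallest k with (3^k - 3)/2 ≥ 54.
k = 4: (3^4 - 3)/2 = 39 < 54 ✗
k = 5: (3^5 - 3)/2 = 120 ≥ 54 ✓

5


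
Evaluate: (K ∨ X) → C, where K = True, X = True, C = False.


K = True, X = True, C = False
Step 1: K ∨ X = True OR True = True
Step 2: (True) → C: false only when antecedent=True and C=False.
Result: False

False


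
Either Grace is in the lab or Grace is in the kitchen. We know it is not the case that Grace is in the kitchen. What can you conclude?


Disjunctive syllogism: P ∨ Q, ¬P ⊢ Q
Disjunction: Grace is in the lab ∨ Grace is in the kitchen
We know it is not the case that Grace is in the kitchen.
By disjunctive syllogism, the other disjunct must be true.

Grace is in the lab


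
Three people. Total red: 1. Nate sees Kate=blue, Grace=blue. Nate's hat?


Total red = 1, seen red = 0
Own red = 1 - 0 = 1
Nate's hat is red.

red


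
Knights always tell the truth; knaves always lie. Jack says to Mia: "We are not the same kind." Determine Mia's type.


Jack says: "We are not the same kind."
Case 1: Jack is a Knight (truth-teller)
  Statement is true → they ARE different → Mia is a Knave
Case 2: Jack is a Knave (liar)
  Statement is false → they are NOT different → Mia is a Knave
In both cases, Mia is a Knave.

Knave


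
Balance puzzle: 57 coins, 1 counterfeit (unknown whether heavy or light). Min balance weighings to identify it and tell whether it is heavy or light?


Let n = 57. 114 possibilities (n coins × lighter/heavier); each weighing has 3 outcomes.
Bound for k weighings: say the first weighing puts j coins on each pan. If it tips, the 2j weighed coins remain suspects (each with a known direction) and k-1 weighings give 3^(k-1) outcomes; 3^(k-1) is odd, so 2j ≤ 3^(k-1) - 1. If it balances, the n - 2j unweighed coins remain with direction unknown: 2(n - 2j) ≤ 3^(k-1) - 1 by the same parity argument. Adding, n ≤ (3^(k-1) - 1) + (3^(k-1) - 1)/2 = (3^k - 3)/2, and the classical three-group strategy achieves this (3 coins in 2 weighings, 12 in 3, 39 in 4, 120 in 5).
So we need the smallest k with (3^k - 3)/2 ≥ 57.
k = 4: (3^4 - 3)/2 = 39 < 57 ✗
k = 5: (3^5 - 3)/2 = 120 ≥ 57 ✓

5


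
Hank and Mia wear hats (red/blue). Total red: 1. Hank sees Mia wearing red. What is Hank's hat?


Total red = 1, Mia = red
Red accounted for: 1
Remaining for Hank: 0
Hank's hat is blue.

blue


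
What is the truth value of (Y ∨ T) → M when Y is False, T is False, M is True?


Y = False, T = False, M = True
Step 1: Y ∨ T = False OR False = False
Step 2: (False) → M: false only when antecedent=True and M=False.
Result: True

True


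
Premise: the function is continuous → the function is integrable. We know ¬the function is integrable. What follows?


Modus tollens: P → Q, ¬Q ⊢ ¬P
P: the function is continuous
Q: the function is integrable
We have P → Q and Q is false.
By modus tollens, P must be false.

It is not the case that the function is continuous


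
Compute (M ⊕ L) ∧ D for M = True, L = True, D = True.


M = True, L = True, D = True
Step 1: M ⊕ L = True XOR True = False
Step 2: False ∧ D = False AND True = False
XOR true when exactly one of M,L is true; then AND with D.

False


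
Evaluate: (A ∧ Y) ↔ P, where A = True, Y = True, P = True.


A = True, Y = True, P = True
Step 1: A ∧ Y = True AND True = True
Step 2: (True) ↔ P: true when both sides have same truth value.
Result: True ↔ True = True

True


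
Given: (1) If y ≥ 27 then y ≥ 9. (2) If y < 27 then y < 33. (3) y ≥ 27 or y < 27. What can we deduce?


Constructive dilemma: (P → Q) ∧ (R → S), P ∨ R ⊢ Q ∨ S
Premise 1: y ≥ 27 → y ≥ 9
Premise 2: y < 27 → y < 33
Premise 3: y ≥ 27 ∨ y < 27
Case 1: Assuming y ≥ 27, then by Premise 1, y ≥ 9.
Case 2: Assuming y < 27, then by Premise 2, y < 33.
Since one of y ≥ 27 or y < 27 must hold, we get y ≥ 9 or y < 33.

y ≥ 9 or y < 33.


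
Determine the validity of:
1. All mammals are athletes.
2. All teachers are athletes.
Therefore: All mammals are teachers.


Premise 1: All mammals are athletes.
Premise 2: All teachers are athletes.
Conclusion: All mammals are teachers.
Fallacy: undistributed middle. athletes is predicate in both.
Counterexample: mammals and teachers could be disjoint subsets of athletes.

Invalid


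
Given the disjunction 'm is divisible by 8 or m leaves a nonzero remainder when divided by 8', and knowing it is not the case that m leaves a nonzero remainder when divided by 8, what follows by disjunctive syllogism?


Disjunctive syllogism: P ∨ Q, ¬P ⊢ Q
Disjunction: m is divisible by 8 ∨ m leaves a nonzero remainder when divided by 8
We know it is not the case that m leaves a nonzero remainder when divided by 8.
By disjunctive syllogism, the other disjunct must be true.

m is divisible by 8


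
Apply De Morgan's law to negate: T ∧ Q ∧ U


De Morgan's law: ¬(P ∧ Q ∧ R) ≡ ¬P ∨ ¬Q ∨ ¬R
¬(T ∧ Q ∧ U) = ¬T ∨ ¬Q ∨ ¬U

¬T ∨ ¬Q ∨ ¬U


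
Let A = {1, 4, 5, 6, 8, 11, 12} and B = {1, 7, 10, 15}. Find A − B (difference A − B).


A = {1, 4, 5, 6, 8, 11, 12}
B = {1, 7, 10, 15}
Operation: difference A − B
In A but not B: 4, 5, 6, 8, 11, 12

{4, 5, 6, 8, 11, 12}


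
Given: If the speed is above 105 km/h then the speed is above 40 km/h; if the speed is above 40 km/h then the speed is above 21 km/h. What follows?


Hypothetical syllogism: P → Q, Q → R ⊢ P → R
Premise 1: the speed is above 105 km/h → the speed is above 40 km/h
Premise 2: the speed is above 40 km/h → the speed is above 21 km/h
Chain the implications: the middle term (the speed is above 40 km/h) links the two.
Conclusion: If the speed is above 105 km/h, then the speed is above 21 km/h.

If the speed is above 105 km/h, then the speed is above 21 km/h.


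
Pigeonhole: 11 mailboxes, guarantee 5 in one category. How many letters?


Pigeonhole: to guarantee k in one of n categories, need (k-1)×n + 1.
k = 5, n = 11
Minimum = (5-1) × 11 + 1 = 4 × 11 + 1

45


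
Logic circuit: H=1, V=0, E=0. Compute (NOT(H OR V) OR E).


H OR V = 1
NOT(1) = 0
0 OR 0 = 0

0


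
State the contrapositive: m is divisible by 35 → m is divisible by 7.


Original: If m is divisible by 35, then m is divisible by 7
Contrapositive: If ¬Q, then ¬P
Negate Q: not (m is divisible by 7)
Negate P: not (m is divisible by 35)

If not (m is divisible by 7), then not (m is divisible by 35).


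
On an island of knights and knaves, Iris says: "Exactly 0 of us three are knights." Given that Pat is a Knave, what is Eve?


Iris claims exactly 0 knights among Iris, Pat, Eve.
Given: Pat is a Knave.

Case 1: Iris is a Knight (tells truth)
  Then exactly 0 of the three are knights.
  Counting Iris, Pat: 1 knight(s) so far. Need -1 more → impossible.
Case 2: Iris is a Knave (lies)
  Then the count is NOT 0.
  If Eve = Knave, count = 0 = 0 → claim would be true, contradicts lie.
  If Eve = Knight, count = 1 ≠ 0 → lie confirmed ✓

Eve is a Knight.

Knight


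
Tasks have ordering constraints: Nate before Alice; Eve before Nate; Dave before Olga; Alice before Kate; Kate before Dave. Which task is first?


Constraints: Nate before Alice; Eve before Nate; Dave before Olga; Alice before Kate; Kate before Dave
The first task can have nothing scheduled before it, so it must never appear on the right of a 'before'.
Tasks appearing after some 'before': Alice, Nate, Olga, Kate, Dave.
The only task not in that list is Eve → it is first.

Eve


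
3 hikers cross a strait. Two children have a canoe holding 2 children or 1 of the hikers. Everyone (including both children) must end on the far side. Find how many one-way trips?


Per crossing of one of the hikers: children→, one←, one of the hikers→, one← = 4 trips
3 × 4 = 12, + 1 final children→ = 13
Minimum trips = 13

13


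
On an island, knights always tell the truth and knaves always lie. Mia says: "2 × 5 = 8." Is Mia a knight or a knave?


Statement: "2 × 5 = 8."
Actual: 2 × 5 = 10
Claimed: 8
Statement is FALSE → Mia lies → Knave

Knave


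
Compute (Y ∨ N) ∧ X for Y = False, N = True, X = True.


Y = False, N = True, X = True
Step 1: Y ∨ N = False OR True = True
Step 2: True ∧ X = True AND True = True
OR is true when at least one operand is true; AND requires both.

True


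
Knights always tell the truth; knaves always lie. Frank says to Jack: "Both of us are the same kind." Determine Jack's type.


Frank says: "Both of us are the same kind."
Case 1: Frank is a Knight (truth-teller)
  Statement is true → they ARE the same → Jack is also a Knight
Case 2: Frank is a Knave (liar)
  Statement is false → they are NOT the same → Jack is a Knight
In both cases, Jack is a Knight.

Knight


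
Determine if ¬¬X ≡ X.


Expression 1: ¬¬X
Expression 2: X
Truth table (X | Expr1 Expr2):
  T |   T     T
  F |   F     F
All 2 rows agree, so the expressions are logically equivalent.

Yes


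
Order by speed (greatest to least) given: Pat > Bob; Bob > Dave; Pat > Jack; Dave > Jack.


Constraints: Pat > Bob; Bob > Dave; Pat > Jack; Dave > Jack
Method: at each step, the next-highest is the one remaining person who never appears on the smaller side of a constraint between remaining people.
  Step 1: remaining {Bob, Dave, Pat, Jack}; on the smaller side: {Bob, Dave, Jack} → Pat is next (Pat > Bob; Pat > Jack).
  Step 2: remaining {Bob, Dave, Jack}; on the smaller side: {Dave, Jack} → Bob is next (Bob > Dave).
  Step 3: remaining {Dave, Jack}; on the smaller side: {Jack} → Dave is next (Dave > Jack).
  Step 4: only Jack remains → lowest.
Final ranking (highest to lowest):

Pat > Bob > Dave > Jack


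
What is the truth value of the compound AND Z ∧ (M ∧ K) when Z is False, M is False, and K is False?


Z = False, M = False, K = False
Step 1: M ∧ K = False AND False = False
Step 2: Z ∧ False = False AND False = False
AND is true only when ALL operands are true.

False


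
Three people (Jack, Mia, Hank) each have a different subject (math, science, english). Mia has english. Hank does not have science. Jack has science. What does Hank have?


From clues:
  Mia → english
  Jack → science
By elimination, Hank gets the remaining.

math


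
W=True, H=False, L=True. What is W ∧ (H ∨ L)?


W = True, H = False, L = True
Expression: W ∧ (H ∨ L)
Step 1: H ∨ L = False OR True = True
Step 2: W ∧ (True) = True AND True = True

True


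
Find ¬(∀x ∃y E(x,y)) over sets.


Original: ∀x ∃y E(x,y)
Rule: ¬∀→∃, ¬∃→∀, negate predicate.
Negation: ∃x ∀y ¬E(x,y)

∃x ∀y ¬E(x,y)


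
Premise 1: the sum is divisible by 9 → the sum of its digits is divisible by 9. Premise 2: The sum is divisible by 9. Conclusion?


Modus ponens: P → Q, P ⊢ Q
P: the sum is divisible by 9
Q: the sum of its digits is divisible by 9
We have P → Q and P is true.
By modus ponens, Q must be true.

The sum of its digits is divisible by 9


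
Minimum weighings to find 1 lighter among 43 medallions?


Each weighing has 3 outcomes (left heavy / balance / right heavy), so k weighings distinguish at most 3^k cases; splitting into three near-equal groups achieves this.
Need 3^k ≥ 43: 3^3 = 27 < 43 ≤ 3^4 = 81
k = ⌈log₃(43)⌉ = 4

4


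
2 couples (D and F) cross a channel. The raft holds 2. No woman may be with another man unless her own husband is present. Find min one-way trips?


Label couples D and F.
1. WD+WF → (far: WD,WF; near: HD,HF)
2. WD ←   (far: WF; near: HD,HF,WD)
3. HD+HF → (far: HD,HF,WF; near: WD)
4. HD ←   (far: HF,WF; near: HD,WD)  — HD returns, since WD is alone on near bank
5. HD+WD → (far: all four; near: empty)
Every state respects the constraint.
Minimum trips = 5

5


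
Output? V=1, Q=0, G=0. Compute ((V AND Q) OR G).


V AND Q = 1&0 = 0
0 OR 0 = 0

0


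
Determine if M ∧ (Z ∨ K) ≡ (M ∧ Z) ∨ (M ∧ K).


Expression 1: M ∧ (Z ∨ K)
Expression 2: (M ∧ Z) ∨ (M ∧ K)
Truth table (M Z K | Expr1 Expr2):
  T T T |   T     T
  T T F |   T     T
  T F T |   T     T
  T F F |   F     F
  F T T |   F     F
  F T F |   F     F
  F F T |   F     F
  F F F |   F     F
All 8 rows agree, so the expressions are logically equivalent.

Yes


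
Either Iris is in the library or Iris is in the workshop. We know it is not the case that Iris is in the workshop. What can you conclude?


Disjunctive syllogism: P ∨ Q, ¬P ⊢ Q
Disjunction: Iris is in the library ∨ Iris is in the workshop
We know it is not the case that Iris is in the workshop.
By disjunctive syllogism, the other disjunct must be true.

Iris is in the library


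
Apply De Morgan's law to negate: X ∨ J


De Morgan's law: ¬(P ∨ Q) ≡ ¬P ∧ ¬Q
¬(X ∨ J) = ¬X ∧ ¬J

¬X ∧ ¬J


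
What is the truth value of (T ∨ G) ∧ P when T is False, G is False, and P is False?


T = False, G = False, P = False
Step 1: T ∨ G = False OR False = False
Step 2: False ∧ P = False AND False = False
OR is true when at least one operand is true; AND requires both.

False


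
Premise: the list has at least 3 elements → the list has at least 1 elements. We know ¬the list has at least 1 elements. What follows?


Modus tollens: P → Q, ¬Q ⊢ ¬P
P: the list has at least 3 elements
Q: the list has at least 1 elements
We have P → Q and Q is false.
By modus tollens, P must be false.

It is not the case that the list has at least 3 elements


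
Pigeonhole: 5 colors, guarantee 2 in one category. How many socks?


Pigeonhole: to guarantee k in one of n categories, need (k-1)×n + 1.
k = 2, n = 5
Minimum = (2-1) × 5 + 1 = 1 × 5 + 1

6


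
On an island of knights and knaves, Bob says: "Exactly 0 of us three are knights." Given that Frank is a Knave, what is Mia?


Bob claims exactly 0 knights among Bob, Frank, Mia.
Given: Frank is a Knave.

Case 1: Bob is a Knight (tells truth)
  Then exactly 0 of the three are knights.
  Counting Bob, Frank: 1 knight(s) so far. Need -1 more → impossible.
Case 2: Bob is a Knave (lies)
  Then the count is NOT 0.
  If Mia = Knave, count = 0 = 0 → claim would be true, contradicts lie.
  If Mia = Knight, count = 1 ≠ 0 → lie confirmed ✓

Mia is a Knight.

Knight


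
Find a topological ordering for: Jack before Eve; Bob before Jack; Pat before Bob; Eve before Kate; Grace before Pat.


Constraints: Jack before Eve; Bob before Jack; Pat before Bob; Eve before Kate; Grace before Pat
Method: repeatedly schedule the remaining task that has no remaining task required before it.
  Step 1: remaining {Jack, Kate, Grace, Pat, Bob, Eve}; every task except Grace still has a predecessor pending → schedule Grace.
  Step 2: remaining {Jack, Kate, Pat, Bob, Eve}; every task except Pat still has a predecessor pending → schedule Pat.
  Step 3: remaining {Jack, Kate, Bob, Eve}; every task except Bob still has a predecessor pending → schedule Bob.
  Step 4: remaining {Jack, Kate, Eve}; every task except Jack still has a predecessor pending → schedule Jack.
  Step 5: remaining {Kate, Eve}; every task except Eve still has a predecessor pending → schedule Eve.
  Step 6: only Kate remains → schedule Kate.
Resulting order:

Grace → Pat → Bob → Jack → Eve → Kate


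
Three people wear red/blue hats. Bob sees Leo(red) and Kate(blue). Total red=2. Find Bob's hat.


Total red = 2, seen red = 1
Own red = 2 - 1 = 1
Bob's hat is red.

red


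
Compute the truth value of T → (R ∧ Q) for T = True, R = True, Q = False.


T = True, R = True, Q = False
Step 1: R ∧ Q = True AND False = False
Step 2: T → (False): false only when T=True and consequent=False.
Result: False

False


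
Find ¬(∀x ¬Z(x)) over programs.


Original: ∀x ¬Z(x)
Rule: ¬∀→∃, ¬∃→∀, negate predicate.
Negation: ∃x Z(x)

∃x Z(x)


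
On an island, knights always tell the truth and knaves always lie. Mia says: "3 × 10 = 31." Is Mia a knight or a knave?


Statement: "3 × 10 = 31."
Actual: 3 × 10 = 30
Claimed: 31
Statement is FALSE → Mia lies → Knave

Knave


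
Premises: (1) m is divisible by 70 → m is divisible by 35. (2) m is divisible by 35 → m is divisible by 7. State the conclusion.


Hypothetical syllogism: P → Q, Q → R ⊢ P → R
Premise 1: m is divisible by 70 → m is divisible by 35
Premise 2: m is divisible by 35 → m is divisible by 7
Chain the implications: the middle term (m is divisible by 35) links the two.
Conclusion: If m is divisible by 70, then m is divisible by 7.

If m is divisible by 70, then m is divisible by 7.


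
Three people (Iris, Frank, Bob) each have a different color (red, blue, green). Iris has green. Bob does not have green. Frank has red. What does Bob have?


From clues:
  Frank → red
  Iris → green
By elimination, Bob gets the remaining.

blue


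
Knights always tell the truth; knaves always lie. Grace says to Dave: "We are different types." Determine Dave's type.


Grace says: "We are different types."
Case 1: Grace is a Knight (truth-teller)
  Statement is true → they ARE different → Dave is a Knave
Case 2: Grace is a Knave (liar)
  Statement is false → they are NOT different → Dave is a Knave
In both cases, Dave is a Knave.

Knave


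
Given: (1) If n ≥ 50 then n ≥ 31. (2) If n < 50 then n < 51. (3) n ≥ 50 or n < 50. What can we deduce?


Constructive dilemma: (P → Q) ∧ (R → S), P ∨ R ⊢ Q ∨ S
Premise 1: n ≥ 50 → n ≥ 31
Premise 2: n < 50 → n < 51
Premise 3: n ≥ 50 ∨ n < 50
Case 1: Assuming n ≥ 50, then by Premise 1, n ≥ 31.
Case 2: Assuming n < 50, then by Premise 2, n < 51.
Since one of n ≥ 50 or n < 50 must hold, we get n ≥ 31 or n < 51.

n ≥ 31 or n < 51.


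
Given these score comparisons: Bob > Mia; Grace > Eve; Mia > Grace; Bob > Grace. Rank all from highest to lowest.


Constraints: Bob > Mia; Grace > Eve; Mia > Grace; Bob > Grace
Method: at each step, the next-highest is the one remaining person who never appears on the smaller side of a constraint between remaining people.
  Step 1: remaining {Grace, Mia, Eve, Bob}; on the smaller side: {Grace, Mia, Eve} → Bob is next (Bob > Mia; Bob > Grace).
  Step 2: remaining {Grace, Mia, Eve}; on the smaller side: {Grace, Eve} → Mia is next (Mia > Grace).
  Step 3: remaining {Grace, Eve}; on the smaller side: {Eve} → Grace is next (Grace > Eve).
  Step 4: only Eve remains → lowest.
Final ranking (highest to lowest):

Bob > Mia > Grace > Eve


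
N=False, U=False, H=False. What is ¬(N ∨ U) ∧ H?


N = False, U = False, H = False
Expression: ¬(N ∨ U) ∧ H
Step 1: N ∨ U = False OR False = False
Step 2: ¬(N ∨ U) = NOT False = True
Step 3: (True) ∧ H = True AND False = False

False


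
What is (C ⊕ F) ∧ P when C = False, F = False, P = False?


C = False, F = False, P = False
Step 1: C ⊕ F = False XOR False = False
Step 2: False ∧ P = False AND False = False
XOR true when exactly one of C,F is true; then AND with P.

False


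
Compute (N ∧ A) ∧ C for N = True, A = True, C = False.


N = True, A = True, C = False
Step 1: N ∧ A = True AND True = True
Step 2: True ∧ C = True AND False = False
AND is true only when ALL operands are true.

False


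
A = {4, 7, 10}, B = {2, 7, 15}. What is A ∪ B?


A = {4, 7, 10}
B = {2, 7, 15}
Operation: union
All elements combined: 2, 4, 7, 10, 15

{2, 4, 7, 10, 15}


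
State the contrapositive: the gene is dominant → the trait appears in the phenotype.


Original: If the gene is dominant, then the trait appears in the phenotype
Contrapositive: If ¬Q, then ¬P
Negate Q: not (the trait appears in the phenotype)
Negate P: not (the gene is dominant)

If not (the trait appears in the phenotype), then not (the gene is dominant).


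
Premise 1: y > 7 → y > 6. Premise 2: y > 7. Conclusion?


Modus ponens: P → Q, P ⊢ Q
P: y > 7
Q: y > 6
We have P → Q and P is true.
By modus ponens, Q must be true.

y > 6


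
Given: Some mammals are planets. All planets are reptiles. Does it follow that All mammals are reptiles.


Premise 1: Some mammals are planets.
Premise 2: All planets are reptiles.
Conclusion: All mammals are reptiles.
Fallacy: illicit minor. The minor term (mammals) is distributed in the conclusion ('All mammals ...') but undistributed in its premise ('Some mammals are planets' doesn't cover all mammals).
Only 'Some mammals are reptiles' follows, not 'All'.

Invalid


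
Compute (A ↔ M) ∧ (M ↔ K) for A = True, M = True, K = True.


A = True, M = True, K = True
Step 1: A ↔ M is true when A and M have the same value. Result: True
Step 2: M ↔ K is true when M and K have the same value. Result: True
Step 3: True ∧ True = True

True


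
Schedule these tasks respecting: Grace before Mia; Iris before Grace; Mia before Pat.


Constraints: Grace before Mia; Iris before Grace; Mia before Pat
Method: repeatedly schedule the remaining task that has no remaining task required before it.
  Step 1: remaining {Pat, Mia, Grace, Iris}; every task except Iris still has a predecessor pending → schedule Iris.
  Step 2: remaining {Pat, Mia, Grace}; every task except Grace still has a predecessor pending → schedule Grace.
  Step 3: remaining {Pat, Mia}; every task except Mia still has a predecessor pending → schedule Mia.
  Step 4: only Pat remains → schedule Pat.
Resulting order:

Iris → Grace → Mia → Pat


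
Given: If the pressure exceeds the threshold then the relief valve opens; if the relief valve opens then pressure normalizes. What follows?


Hypothetical syllogism: P → Q, Q → R ⊢ P → R
Premise 1: the pressure exceeds the threshold → the relief valve opens
Premise 2: the relief valve opens → pressure normalizes
Chain the implications: the middle term (the relief valve opens) links the two.
Conclusion: If the pressure exceeds the threshold, then pressure normalizes.

If the pressure exceeds the threshold, then pressure normalizes.


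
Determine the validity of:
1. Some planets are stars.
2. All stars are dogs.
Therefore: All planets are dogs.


Premise 1: Some planets are stars.
Premise 2: All stars are dogs.
Conclusion: All planets are dogs.
Fallacy: illicit minor. The minor term (planets) is distributed in the conclusion ('All planets ...') but undistributed in its premise ('Some planets are stars' doesn't cover all planets).
Only 'Some planets are dogs' follows, not 'All'.

Invalid


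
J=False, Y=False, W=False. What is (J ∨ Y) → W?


J = False, Y = False, W = False
Expression: (J ∨ Y) → W
Step 1: J ∨ Y = False OR False = False
Step 2: (False) → W = False → False (false only if antecedent True and consequent False) = True

True


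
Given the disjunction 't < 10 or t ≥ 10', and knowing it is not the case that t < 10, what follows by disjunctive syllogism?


Disjunctive syllogism: P ∨ Q, ¬P ⊢ Q
Disjunction: t < 10 ∨ t ≥ 10
We know it is not the case that t < 10.
By disjunctive syllogism, the other disjunct must be true.

t ≥ 10


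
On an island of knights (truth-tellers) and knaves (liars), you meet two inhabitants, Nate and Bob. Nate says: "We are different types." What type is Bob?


Nate says: "We are different types."
Case 1: Nate is a Knight (truth-teller)
  Statement is true → they ARE different → Bob is a Knave
Case 2: Nate is a Knave (liar)
  Statement is false → they are NOT different → Bob is a Knave
In both cases, Bob is a Knave.

Knave


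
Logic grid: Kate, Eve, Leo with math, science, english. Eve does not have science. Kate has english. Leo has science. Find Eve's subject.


From clues:
  Leo → science
  Kate → english
By elimination, Eve gets the remaining.

math


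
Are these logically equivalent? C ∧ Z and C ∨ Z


Expression 1: C ∧ Z
Expression 2: C ∨ Z
Truth table (C Z | Expr1 Expr2):
  T T |   T     T
  T F |   F     T   ← differ
  F T |   F     T   ← differ
  F F |   F     F
Counterexample: C=T, Z=F gives Expr1 = F but Expr2 = T, so the expressions are NOT logically equivalent.

No


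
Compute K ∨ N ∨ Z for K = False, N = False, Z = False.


K = False, N = False, Z = False
Step 1: K ∨ N = False OR False = False
Step 2: False ∨ Z = False OR False = False
OR is true when at least one operand is true.

False


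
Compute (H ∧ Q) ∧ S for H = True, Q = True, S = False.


H = True, Q = True, S = False
Step 1: H ∧ Q = True AND True = True
Step 2: True ∧ S = True AND False = False
AND is true only when ALL operands are true.

False


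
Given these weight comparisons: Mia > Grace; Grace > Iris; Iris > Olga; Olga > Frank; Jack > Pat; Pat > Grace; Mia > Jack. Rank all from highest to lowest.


Constraints: Mia > Grace; Grace > Iris; Iris > Olga; Olga > Frank; Jack > Pat; Pat > Grace; Mia > Jack
Method: at each step, the next-highest is the one remaining person who never appears on the smaller side of a constraint between remaining people.
  Step 1: remaining {Grace, Iris, Olga, Frank, Mia, Pat, Jack}; on the smaller side: {Grace, Iris, Olga, Frank, Pat, Jack} → Mia is next (Mia > Grace; Mia > Jack).
  Step 2: remaining {Grace, Iris, Olga, Frank, Pat, Jack}; on the smaller side: {Grace, Iris, Olga, Frank, Pat} → Jack is next (Jack > Pat).
  Step 3: remaining {Grace, Iris, Olga, Frank, Pat}; on the smaller side: {Grace, Iris, Olga, Frank} → Pat is next (Pat > Grace).
  Step 4: remaining {Grace, Iris, Olga, Frank}; on the smaller side: {Iris, Olga, Frank} → Grace is next (Grace > Iris).
  Step 5: remaining {Iris, Olga, Frank}; on the smaller side: {Olga, Frank} → Iris is next (Iris > Olga).
  Step 6: remaining {Olga, Frank}; on the smaller side: {Frank} → Olga is next (Olga > Frank).
  Step 7: only Frank remains → lowest.
Final ranking (highest to lowest):

Mia > Jack > Pat > Grace > Iris > Olga > Frank


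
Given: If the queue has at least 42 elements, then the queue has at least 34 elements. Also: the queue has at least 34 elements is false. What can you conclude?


Modus tollens: P → Q, ¬Q ⊢ ¬P
P: the queue has at least 42 elements
Q: the queue has at least 34 elements
We have P → Q and Q is false.
By modus tollens, P must be false.

It is not the case that the queue has at least 42 elements


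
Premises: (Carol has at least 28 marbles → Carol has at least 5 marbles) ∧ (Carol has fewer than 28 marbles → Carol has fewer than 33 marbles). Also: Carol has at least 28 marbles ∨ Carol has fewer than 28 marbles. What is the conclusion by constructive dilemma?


Constructive dilemma: (P → Q) ∧ (R → S), P ∨ R ⊢ Q ∨ S
Premise 1: Carol has at least 28 marbles → Carol has at least 5 marbles
Premise 2: Carol has fewer than 28 marbles → Carol has fewer than 33 marbles
Premise 3: Carol has at least 28 marbles ∨ Carol has fewer than 28 marbles
Case 1: Assuming Carol has at least 28 marbles, then by Premise 1, Carol has at least 5 marbles.
Case 2: Assuming Carol has fewer than 28 marbles, then by Premise 2, Carol has fewer than 33 marbles.
Since one of Carol has at least 28 marbles or Carol has fewer than 28 marbles must hold, we get Carol has at least 5 marbles or Carol has fewer than 33 marbles.

Carol has at least 5 marbles or Carol has fewer than 33 marbles.


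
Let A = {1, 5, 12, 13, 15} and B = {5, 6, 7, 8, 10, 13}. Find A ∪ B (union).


A = {1, 5, 12, 13, 15}
B = {5, 6, 7, 8, 10, 13}
Operation: union
All elements combined: 1, 5, 6, 7, 8, 10, 12, 13, 15

{1, 5, 6, 7, 8, 10, 12, 13, 15}


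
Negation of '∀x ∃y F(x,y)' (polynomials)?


Original: ∀x ∃y F(x,y)
Rule: ¬∀→∃, ¬∃→∀, negate predicate.
Negation: ∃x ∀y ¬F(x,y)

∃x ∀y ¬F(x,y)


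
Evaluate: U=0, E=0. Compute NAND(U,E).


U AND E = 0
NOT(0) = 1

1


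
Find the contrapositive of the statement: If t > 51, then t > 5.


Original: If t > 51, then t > 5
Contrapositive: If ¬Q, then ¬P
Negate Q: not (t > 5)
Negate P: not (t > 51)

If not (t > 5), then not (t > 51).


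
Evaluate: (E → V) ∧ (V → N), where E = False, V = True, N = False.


E = False, V = True, N = False
Step 1: E → V is false only when E=True and V=False. Result: True
Step 2: V → N is false only when V=True and N=False. Result: False
Step 3: True ∧ False = False

False


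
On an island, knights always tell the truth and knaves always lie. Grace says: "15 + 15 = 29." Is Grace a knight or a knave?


Statement: "15 + 15 = 29."
Actual: 15 + 15 = 30
Claimed: 29
Statement is FALSE → Grace lies → Knave

Knave


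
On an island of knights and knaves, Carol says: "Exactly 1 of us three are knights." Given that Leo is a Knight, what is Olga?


Carol claims exactly 1 knights among Carol, Leo, Olga.
Given: Leo is a Knight.

Case 1: Carol is a Knight (tells truth)
  Then exactly 1 of the three are knights.
  Counting Carol, Leo: 2 knight(s) so far. Need -1 more → impossible.
Case 2: Carol is a Knave (lies)
  Then the count is NOT 1.
  If Olga = Knave, count = 1 = 1 → claim would be true, contradicts lie.
  If Olga = Knight, count = 2 ≠ 1 → lie confirmed ✓

Olga is a Knight.

Knight


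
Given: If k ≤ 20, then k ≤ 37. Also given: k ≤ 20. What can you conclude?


Modus ponens: P → Q, P ⊢ Q
P: k ≤ 20
Q: k ≤ 37
We have P → Q and P is true.
By modus ponens, Q must be true.

k ≤ 37


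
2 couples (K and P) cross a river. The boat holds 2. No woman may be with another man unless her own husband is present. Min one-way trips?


Label couples K and P.
1. WK+WP → (far: WK,WP; near: HK,HP)
2. WK ←   (far: WP; near: HK,HP,WK)
3. HK+HP → (far: HK,HP,WP; near: WK)
4. HK ←   (far: HP,WP; near: HK,WK)  — HK returns, since WK is alone on near bank
5. HK+WK → (far: all four; near: empty)
Every state respects the constraint.
Minimum trips = 5

5


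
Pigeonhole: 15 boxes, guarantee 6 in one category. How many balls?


Pigeonhole: to guarantee k in one of n categories, need (k-1)×n + 1.
k = 6, n = 15
Minimum = (6-1) × 15 + 1 = 5 × 15 + 1

76


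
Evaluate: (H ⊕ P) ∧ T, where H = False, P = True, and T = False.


H = False, P = True, T = False
Step 1: H ⊕ P = False XOR True = True
Step 2: True ∧ T = True AND False = False
XOR true when exactly one of H,P is true; then AND with T.

False


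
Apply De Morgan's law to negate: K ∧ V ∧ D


De Morgan's law: ¬(P ∧ Q ∧ R) ≡ ¬P ∨ ¬Q ∨ ¬R
¬(K ∧ V ∧ D) = ¬K ∨ ¬V ∨ ¬D

¬K ∨ ¬V ∨ ¬D


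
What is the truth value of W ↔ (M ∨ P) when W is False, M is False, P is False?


W = False, M = False, P = False
Step 1: M ∨ P = False OR False = False
Step 2: W ↔ (False): true when both sides have same truth value.
Result: False ↔ False = True

True


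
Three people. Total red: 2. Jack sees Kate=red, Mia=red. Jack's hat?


Total red = 2, seen red = 2
Own red = 2 - 2 = 0
Jack's hat is blue.

blue


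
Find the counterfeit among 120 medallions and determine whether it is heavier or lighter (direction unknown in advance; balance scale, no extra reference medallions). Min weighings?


Let n = 120. 240 possibilities (n medallions × lighter/heavier); each weighing has 3 outcomes.
Bound for k weighings: say the first weighing puts j medallions on each pan. If it tips, the 2j weighed medallions remain suspects (each with a known direction) and k-1 weighings give 3^(k-1) outcomes; 3^(k-1) is odd, so 2j ≤ 3^(k-1) - 1. If it balances, the n - 2j unweighed medallions remain with direction unknown: 2(n - 2j) ≤ 3^(k-1) - 1 by the same parity argument. Adding, n ≤ (3^(k-1) - 1) + (3^(k-1) - 1)/2 = (3^k - 3)/2, and the classical three-group strategy achieves this (3 medallions in 2 weighings, 12 in 3, 39 in 4, 120 in 5).
So we need the smallest k with (3^k - 3)/2 ≥ 120.
k = 4: (3^4 - 3)/2 = 39 < 120 ✗
k = 5: (3^5 - 3)/2 = 120 ≥ 120 ✓

5


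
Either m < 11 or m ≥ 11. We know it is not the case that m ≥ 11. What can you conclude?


Disjunctive syllogism: P ∨ Q, ¬P ⊢ Q
Disjunction: m < 11 ∨ m ≥ 11
We know it is not the case that m ≥ 11.
By disjunctive syllogism, the other disjunct must be true.

m < 11


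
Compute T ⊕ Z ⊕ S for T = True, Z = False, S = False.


T = True, Z = False, S = False
Step 1: T ⊕ Z = True XOR False = True
Step 2: True ⊕ S = True XOR False = True
XOR is true when an odd number of operands are true.

True


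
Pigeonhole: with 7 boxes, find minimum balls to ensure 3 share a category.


Pigeonhole: to guarantee k in one of n categories, need (k-1)×n + 1.
k = 3, n = 7
Minimum = (3-1) × 7 + 1 = 2 × 7 + 1

15


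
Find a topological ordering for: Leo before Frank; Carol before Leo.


Constraints: Leo before Frank; Carol before Leo
Method: repeatedly schedule the remaining task that has no remaining task required before it.
  Step 1: remaining {Frank, Leo, Carol}; every task except Carol still has a predecessor pending → schedule Carol.
  Step 2: remaining {Frank, Leo}; every task except Leo still has a predecessor pending → schedule Leo.
  Step 3: only Frank remains → schedule Frank.
Resulting order:

Carol → Leo → Frank


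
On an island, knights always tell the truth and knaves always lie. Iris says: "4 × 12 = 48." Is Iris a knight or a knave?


Statement: "4 × 12 = 48."
Actual: 4 × 12 = 48
Claimed: 48
Statement is TRUE → Iris tells the truth → Knight

Knight


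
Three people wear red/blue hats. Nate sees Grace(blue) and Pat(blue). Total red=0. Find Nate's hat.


Total red = 0, seen red = 0
Own red = 0 - 0 = 0
Nate's hat is blue.

blue


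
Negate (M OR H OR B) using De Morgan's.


De Morgan's law: ¬(P ∨ Q ∨ R) ≡ ¬P ∧ ¬Q ∧ ¬R
¬(M ∨ H ∨ B) = ¬M ∧ ¬H ∧ ¬B

¬M ∧ ¬H ∧ ¬B


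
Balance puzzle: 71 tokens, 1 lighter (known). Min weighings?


Each weighing has 3 outcomes (left heavy / balance / right heavy), so k weighings distinguish at most 3^k cases; splitting into three near-equal groups achieves this.
Need 3^k ≥ 71: 3^3 = 27 < 71 ≤ 3^4 = 81
k = ⌈log₃(71)⌉ = 4

4


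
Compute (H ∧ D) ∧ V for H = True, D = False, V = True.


H = True, D = False, V = True
Step 1: H ∧ D = True AND False = False
Step 2: False ∧ V = False AND True = False
AND is true only when ALL operands are true.

False


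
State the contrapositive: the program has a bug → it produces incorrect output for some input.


Original: If the program has a bug, then it produces incorrect output for some input
Contrapositive: If ¬Q, then ¬P
Negate Q: not (it produces incorrect output for some input)
Negate P: not (the program has a bug)

If not (it produces incorrect output for some input), then not (the program has a bug).


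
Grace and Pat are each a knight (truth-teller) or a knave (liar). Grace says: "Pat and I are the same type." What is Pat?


Grace says: "Pat and I are the same type."
Case 1: Grace is a Knight (truth-teller)
  Statement is true → they ARE the same → Pat is also a Knight
Case 2: Grace is a Knave (liar)
  Statement is false → they are NOT the same → Pat is a Knight
In both cases, Pat is a Knight.

Knight


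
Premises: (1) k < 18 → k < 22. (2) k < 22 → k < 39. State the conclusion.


Hypothetical syllogism: P → Q, Q → R ⊢ P → R
Premise 1: k < 18 → k < 22
Premise 2: k < 22 → k < 39
Chain the implications: the middle term (k < 22) links the two.
Conclusion: If k < 18, then k < 39.

If k < 18, then k < 39.


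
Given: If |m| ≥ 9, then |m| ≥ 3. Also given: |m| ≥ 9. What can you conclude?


Modus ponens: P → Q, P ⊢ Q
P: |m| ≥ 9
Q: |m| ≥ 3
We have P → Q and P is true.
By modus ponens, Q must be true.

|m| ≥ 3


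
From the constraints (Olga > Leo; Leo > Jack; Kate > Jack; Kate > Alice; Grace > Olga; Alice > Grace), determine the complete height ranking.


Constraints: Olga > Leo; Leo > Jack; Kate > Jack; Kate > Alice; Grace > Olga; Alice > Grace
Method: at each step, the next-highest is the one remaining person who never appears on the smaller side of a constraint between remaining people.
  Step 1: remaining {Alice, Leo, Kate, Olga, Grace, Jack}; on the smaller side: {Alice, Leo, Olga, Grace, Jack} → Kate is next (Kate > Jack; Kate > Alice).
  Step 2: remaining {Alice, Leo, Olga, Grace, Jack}; on the smaller side: {Leo, Olga, Grace, Jack} → Alice is next (Alice > Grace).
  Step 3: remaining {Leo, Olga, Grace, Jack}; on the smaller side: {Leo, Olga, Jack} → Grace is next (Grace > Olga).
  Step 4: remaining {Leo, Olga, Jack}; on the smaller side: {Leo, Jack} → Olga is next (Olga > Leo).
  Step 5: remaining {Leo, Jack}; on the smaller side: {Jack} → Leo is next (Leo > Jack).
  Step 6: only Jack remains → lowest.
Final ranking (highest to lowest):

Kate > Alice > Grace > Olga > Leo > Jack


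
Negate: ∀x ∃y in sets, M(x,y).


Original: ∀x ∃y M(x,y)
Rule: ¬∀→∃, ¬∃→∀, negate predicate.
Negation: ∃x ∀y ¬M(x,y)

∃x ∀y ¬M(x,y)


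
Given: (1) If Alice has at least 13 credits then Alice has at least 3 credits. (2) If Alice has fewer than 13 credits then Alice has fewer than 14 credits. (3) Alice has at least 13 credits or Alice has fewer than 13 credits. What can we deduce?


Constructive dilemma: (P → Q) ∧ (R → S), P ∨ R ⊢ Q ∨ S
Premise 1: Alice has at least 13 credits → Alice has at least 3 credits
Premise 2: Alice has fewer than 13 credits → Alice has fewer than 14 credits
Premise 3: Alice has at least 13 credits ∨ Alice has fewer than 13 credits
Case 1: Assuming Alice has at least 13 credits, then by Premise 1, Alice has at least 3 credits.
Case 2: Assuming Alice has fewer than 13 credits, then by Premise 2, Alice has fewer than 14 credits.
Since one of Alice has at least 13 credits or Alice has fewer than 13 credits must hold, we get Alice has at least 3 credits or Alice has fewer than 14 credits.

Alice has at least 3 credits or Alice has fewer than 14 credits.


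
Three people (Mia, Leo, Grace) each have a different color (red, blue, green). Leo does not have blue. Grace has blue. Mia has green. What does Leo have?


From clues:
  Grace → blue
  Mia → green
By elimination, Leo gets the remaining.

red


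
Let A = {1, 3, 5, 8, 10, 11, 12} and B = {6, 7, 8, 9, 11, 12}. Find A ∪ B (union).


A = {1, 3, 5, 8, 10, 11, 12}
B = {6, 7, 8, 9, 11, 12}
Operation: union
All elements combined: 1, 3, 5, 6, 7, 8, 9, 10, 11, 12

{1, 3, 5, 6, 7, 8, 9, 10, 11, 12}
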